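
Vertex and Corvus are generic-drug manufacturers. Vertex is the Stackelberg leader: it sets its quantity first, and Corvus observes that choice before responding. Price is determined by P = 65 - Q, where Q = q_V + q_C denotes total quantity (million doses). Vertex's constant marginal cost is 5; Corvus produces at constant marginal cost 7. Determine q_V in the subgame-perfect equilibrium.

31

Solve by backward induction. Given q_V, the follower Corvus maximises π_C = (65 - q_V - q_C)q_C - 7q_C.
Follower FOC: 58 - q_V - 2q_C = 0, so q_C(q_V) = (58 - q_V)/2.
Vertex substitutes q_C(q_V) into its own profit: π_V = q_V(65 - q_V - (58 - q_V)/2) - 5q_V = (36 - (1/2)q_V)q_V - 5q_V.
The leader's first-order condition 31 - q_V = 0 yields q_V = 31.
Then q_C = (58 - 31)/2 = 27/2.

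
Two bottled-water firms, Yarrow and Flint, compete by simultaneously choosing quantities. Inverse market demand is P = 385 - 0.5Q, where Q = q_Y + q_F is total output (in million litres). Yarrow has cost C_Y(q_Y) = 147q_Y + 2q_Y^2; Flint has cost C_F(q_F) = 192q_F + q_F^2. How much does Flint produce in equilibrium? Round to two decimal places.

Yarrow's profit: π_Y = (385 - 0.5Q)q_Y - (147q_Y + 2q_Y²). Setting ∂π_Y/∂q_Y = 0: 238 - 5q_Y - (1/2)(q_F) = 0.
Flint's first-order condition: 193 - 3q_F - (1/2)(q_Y) = 0.
So q_Y = (238 - (1/2)q_F)/5 and q_F = (193 - (1/2)q_Y)/3.
Solving the pair: q_Y = 41.8644, q_F = 57.3559.

57.36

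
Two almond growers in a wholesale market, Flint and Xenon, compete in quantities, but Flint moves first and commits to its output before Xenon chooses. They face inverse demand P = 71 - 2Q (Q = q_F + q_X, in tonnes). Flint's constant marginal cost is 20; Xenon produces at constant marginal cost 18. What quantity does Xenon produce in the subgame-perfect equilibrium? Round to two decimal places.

7.13

Solve by backward induction. Given q_F, the follower Xenon maximises π_X = (71 - 2q_F - 2q_X)q_X - 18q_X.
Setting the follower's marginal profit to zero, 53 - 2q_F - 4q_X = 0, i.e. q_X = (53 - 2q_F)/4.
Flint substitutes q_X(q_F) into its own profit: π_F = q_F(71 - 2q_F - (53 - 2q_F)/2) - 20q_F = (89/2 - q_F)q_F - 20q_F.
Maximising: ∂π_F/∂q_F = 49/2 - 2q_F = 0, giving q_F = 49/4.
Then q_X = (53 - 2·(49/4))/4 = 57/8.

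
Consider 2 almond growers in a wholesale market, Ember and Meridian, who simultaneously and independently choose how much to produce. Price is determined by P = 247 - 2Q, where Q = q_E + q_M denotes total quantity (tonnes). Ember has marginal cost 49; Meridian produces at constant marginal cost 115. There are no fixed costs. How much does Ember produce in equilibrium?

44

Ember's profit: π_E = (247 - 2Q)q_E - (49q_E). Setting ∂π_E/∂q_E = 0: 198 - 4q_E - 2(q_M) = 0.
Meridian's profit: π_M = (247 - 2Q)q_M - (115q_M). Setting ∂π_M/∂q_M = 0: 132 - 4q_M - 2(q_E) = 0.
Rearranging gives the reaction functions q_E = (198 - 2q_M)/4 and q_M = (132 - 2q_E)/4.
Solving the pair: q_E = 44, q_M = 11.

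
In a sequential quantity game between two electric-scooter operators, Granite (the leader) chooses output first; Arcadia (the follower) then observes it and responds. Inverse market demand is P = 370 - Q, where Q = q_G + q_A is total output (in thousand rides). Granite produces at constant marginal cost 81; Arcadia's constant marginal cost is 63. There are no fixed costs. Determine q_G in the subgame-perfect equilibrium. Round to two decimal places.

Solve by backward induction. Given q_G, the follower Arcadia maximises π_A = (370 - q_G - q_A)q_A - 63q_A.
∂π_A/∂q_A = 307 - q_G - 2q_A = 0 gives the reaction function q_A = (307 - q_G)/2.
Granite substitutes q_A(q_G) into its own profit: π_G = q_G(370 - q_G - (307 - q_G)/2) - 81q_G = (433/2 - (1/2)q_G)q_G - 81q_G.
The leader's first-order condition 271/2 - q_G = 0 yields q_G = 271/2.
Then q_A = (307 - 271/2)/2 = 343/4.

135.50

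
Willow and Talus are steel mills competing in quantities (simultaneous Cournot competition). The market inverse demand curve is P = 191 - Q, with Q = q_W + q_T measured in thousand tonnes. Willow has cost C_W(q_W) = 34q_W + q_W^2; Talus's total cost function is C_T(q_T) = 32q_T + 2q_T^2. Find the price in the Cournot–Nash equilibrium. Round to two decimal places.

Willow's profit: π_W = (191 - Q)q_W - (34q_W + q_W²). Setting ∂π_W/∂q_W = 0: 157 - 4q_W - (q_T) = 0.
Talus's profit: π_T = (191 - Q)q_T - (32q_T + 2q_T²). Setting ∂π_T/∂q_T = 0: 159 - 6q_T - (q_W) = 0.
So q_W = (157 - q_T)/4 and q_T = (159 - q_W)/6.
Substituting one into the other gives q_W = 783/23 and q_T = 479/23.
Total output Q = 1262/23, so price P = 191 - 1262/23 = 136.1304.

136.13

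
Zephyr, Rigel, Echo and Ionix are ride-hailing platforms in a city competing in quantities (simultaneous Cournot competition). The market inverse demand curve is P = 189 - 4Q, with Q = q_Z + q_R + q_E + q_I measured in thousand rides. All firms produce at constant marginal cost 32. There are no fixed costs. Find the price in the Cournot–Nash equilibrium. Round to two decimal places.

63.40

Each firm earns π_i = (189 - 4Q)q_i - 32q_i.
First-order condition (treating rivals' output as given): 157 - 8q_i - 4·Σ_{j≠i} q_j = 0.
By symmetry each firm produces the same amount; substituting Σ_{j≠i} q_j = 3q_i yields q_i = 157/20.
Total output Q = 157/5, so price P = 189 - 4·(157/5) = 317/5.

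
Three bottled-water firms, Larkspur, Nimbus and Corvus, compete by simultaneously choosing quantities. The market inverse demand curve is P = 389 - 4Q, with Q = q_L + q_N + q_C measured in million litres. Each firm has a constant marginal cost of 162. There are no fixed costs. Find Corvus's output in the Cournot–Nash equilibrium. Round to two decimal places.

Each firm earns π_i = (389 - 4Q)q_i - 162q_i.
First-order condition (treating rivals' output as given): 227 - 8q_i - 4·Σ_{j≠i} q_j = 0.
With identical firms every q_j equals q_i, so Σ_{j≠i} q_j = 2q_i and 227 = 16q_i, giving q_i = 227/16.

14.19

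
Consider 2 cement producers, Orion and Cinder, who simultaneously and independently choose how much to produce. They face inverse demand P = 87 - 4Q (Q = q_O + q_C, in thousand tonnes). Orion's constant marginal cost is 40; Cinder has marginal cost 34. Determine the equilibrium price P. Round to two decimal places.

Orion's profit: π_O = (87 - 4Q)q_O - (40q_O). Setting ∂π_O/∂q_O = 0: 47 - 8q_O - 4(q_C) = 0.
Cinder's first-order condition: 53 - 8q_C - 4(q_O) = 0.
So q_O = (47 - 4q_C)/8 and q_C = (53 - 4q_O)/8.
Substituting one into the other gives q_O = 41/12 and q_C = 59/12.
Total output Q = 25/3, so price P = 87 - 4·(25/3) = 161/3.

53.67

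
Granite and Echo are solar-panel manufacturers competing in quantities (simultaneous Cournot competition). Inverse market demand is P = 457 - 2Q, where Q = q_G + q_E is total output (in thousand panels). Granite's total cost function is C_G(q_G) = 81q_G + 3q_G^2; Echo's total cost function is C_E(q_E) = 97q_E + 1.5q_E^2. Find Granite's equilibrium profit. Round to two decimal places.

Granite's profit: π_G = (457 - 2Q)q_G - (81q_G + 3q_G²). Setting ∂π_G/∂q_G = 0: 376 - 10q_G - 2(q_E) = 0.
Echo's first-order condition: 360 - 7q_E - 2(q_G) = 0.
Rearranging gives the reaction functions q_G = (376 - 2q_E)/10 and q_E = (360 - 2q_G)/7.
Solving the pair: q_G = 956/33, q_E = 1424/33.
Price P = 457 - 2·72.1212 = 312.7576.
Granite's profit: 312.7576·(956/33) - 81·(956/33) - 3(956/33)² = 4196.2167.

4196.22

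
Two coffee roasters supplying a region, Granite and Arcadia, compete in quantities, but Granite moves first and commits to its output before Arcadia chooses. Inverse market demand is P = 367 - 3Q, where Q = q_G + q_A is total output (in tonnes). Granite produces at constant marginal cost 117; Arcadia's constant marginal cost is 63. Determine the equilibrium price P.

Solve by backward induction. Given q_G, the follower Arcadia maximises π_A = (367 - 3q_G - 3q_A)q_A - 63q_A.
∂π_A/∂q_A = 304 - 3q_G - 6q_A = 0 gives the reaction function q_A = (304 - 3q_G)/6.
Granite substitutes q_A(q_G) into its own profit: π_G = q_G(367 - 3q_G - (304 - 3q_G)/2) - 117q_G = (215 - (3/2)q_G)q_G - 117q_G.
Leader FOC: 98 - 3q_G = 0, so q_G = 98/3.
Then q_A = (304 - 3·(98/3))/6 = 103/3.
Total output Q = 67, so price P = 367 - 3·67 = 166.

166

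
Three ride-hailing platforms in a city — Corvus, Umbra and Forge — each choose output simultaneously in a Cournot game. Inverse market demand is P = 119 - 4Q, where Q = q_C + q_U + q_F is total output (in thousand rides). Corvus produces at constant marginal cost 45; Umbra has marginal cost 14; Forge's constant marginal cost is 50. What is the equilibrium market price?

Corvus's profit: π_C = (119 - 4Q)q_C - (45q_C). Setting ∂π_C/∂q_C = 0: 74 - 8q_C - 4(q_U + q_F) = 0.
Umbra's first-order condition: 105 - 8q_U - 4(q_C + q_F) = 0.
Forge's first-order condition: 69 - 8q_F - 4(q_C + q_U) = 0.
Summing all 3 equations gives 248 − 16Q = 0, hence Q = 31/2.
Back-substituting: q_C = (74 − 62)/4 = 3, q_U = (105 − 62)/4 = 43/4, q_F = (69 − 62)/4 = 7/4.
Total output Q = 31/2, so price P = 119 - 4·(31/2) = 57.

57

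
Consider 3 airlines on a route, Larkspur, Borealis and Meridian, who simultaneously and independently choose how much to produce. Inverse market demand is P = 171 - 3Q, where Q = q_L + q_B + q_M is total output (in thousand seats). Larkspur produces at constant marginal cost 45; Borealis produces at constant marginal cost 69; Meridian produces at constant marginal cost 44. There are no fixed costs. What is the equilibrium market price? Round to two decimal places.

82.25

Larkspur's profit: π_L = (171 - 3Q)q_L - (45q_L). Setting ∂π_L/∂q_L = 0: 126 - 6q_L - 3(q_B + q_M) = 0.
Borealis's first-order condition: 102 - 6q_B - 3(q_L + q_M) = 0.
Meridian's first-order condition: 127 - 6q_M - 3(q_L + q_B) = 0.
Adding the 3 conditions: 355 − 6Q − 6Q = 0, i.e. Q = 355/12.
Back-substituting: q_L = (126 − 355/4)/3 = 149/12, q_B = (102 − 355/4)/3 = 53/12, q_M = (127 − 355/4)/3 = 51/4.
Total output Q = 355/12, so price P = 171 - 3·(355/12) = 329/4.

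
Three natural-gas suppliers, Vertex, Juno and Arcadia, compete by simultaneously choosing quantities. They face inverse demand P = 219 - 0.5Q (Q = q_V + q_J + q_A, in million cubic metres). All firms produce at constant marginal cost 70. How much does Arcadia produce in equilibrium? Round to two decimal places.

A representative firm's profit is π_i = q_i(219 - 0.5Q) - 70q_i.
First-order condition (treating rivals' output as given): 149 - q_i - (1/2)·Σ_{j≠i} q_j = 0.
With identical firms every q_j equals q_i, so Σ_{j≠i} q_j = 2q_i and 149 = 2q_i, giving q_i = 149/2.

74.50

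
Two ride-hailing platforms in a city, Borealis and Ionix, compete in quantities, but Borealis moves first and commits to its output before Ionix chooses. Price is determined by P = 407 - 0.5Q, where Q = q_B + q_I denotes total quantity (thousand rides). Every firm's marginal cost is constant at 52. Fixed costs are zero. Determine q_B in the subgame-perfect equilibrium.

The follower Ionix best-responds to any q_B: π_I = (407 - 0.5Q)q_I - 52q_I.
∂π_I/∂q_I = 355 - (1/2)q_B - q_I = 0 gives the reaction function q_I = (355 - (1/2)q_B).
Borealis substitutes q_I(q_B) into its own profit: π_B = q_B(407 - (1/2)q_B - (355 - (1/2)q_B)/2) - 52q_B = (459/2 - (1/4)q_B)q_B - 52q_B.
Maximising: ∂π_B/∂q_B = 355/2 - (1/2)q_B = 0, giving q_B = 355.
Then q_I = (355 - (1/2)·355) = 355/2.

355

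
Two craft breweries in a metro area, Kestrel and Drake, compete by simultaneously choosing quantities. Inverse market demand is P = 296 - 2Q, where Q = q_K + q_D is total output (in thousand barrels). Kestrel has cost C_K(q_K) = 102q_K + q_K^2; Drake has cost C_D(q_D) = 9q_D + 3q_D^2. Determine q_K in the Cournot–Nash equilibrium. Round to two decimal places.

24.39

Kestrel's profit: π_K = (296 - 2Q)q_K - (102q_K + q_K²). Setting ∂π_K/∂q_K = 0: 194 - 6q_K - 2(q_D) = 0.
Drake's first-order condition: 287 - 10q_D - 2(q_K) = 0.
Best responses: q_K = (194 - 2q_D)/6, q_D = (287 - 2q_K)/10.
Solving the pair: q_K = 683/28, q_D = 667/28.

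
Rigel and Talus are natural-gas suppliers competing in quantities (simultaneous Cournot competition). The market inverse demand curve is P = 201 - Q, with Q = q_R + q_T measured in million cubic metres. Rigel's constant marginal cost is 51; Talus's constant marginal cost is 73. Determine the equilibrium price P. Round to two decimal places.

Rigel's profit: π_R = (201 - Q)q_R - (51q_R). Setting ∂π_R/∂q_R = 0: 150 - 2q_R - (q_T) = 0.
Talus's first-order condition: 128 - 2q_T - (q_R) = 0.
So q_R = (150 - q_T)/2 and q_T = (128 - q_R)/2.
Solving the pair: q_R = 172/3, q_T = 106/3.
Total output Q = 278/3, so price P = 201 - 278/3 = 325/3.

108.33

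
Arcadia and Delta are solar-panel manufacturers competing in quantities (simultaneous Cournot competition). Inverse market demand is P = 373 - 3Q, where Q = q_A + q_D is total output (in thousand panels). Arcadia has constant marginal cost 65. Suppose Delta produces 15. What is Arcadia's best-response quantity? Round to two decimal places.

43.83

With the rival's output fixed at 15, Arcadia's profit is π_A = (373 - 3·15 - 3q_A)q_A - (65q_A) = (328 - 3q_A)q_A - (65q_A).
∂π_A/∂q_A = 263 - 6q_A = 0, so q_A = 263/6.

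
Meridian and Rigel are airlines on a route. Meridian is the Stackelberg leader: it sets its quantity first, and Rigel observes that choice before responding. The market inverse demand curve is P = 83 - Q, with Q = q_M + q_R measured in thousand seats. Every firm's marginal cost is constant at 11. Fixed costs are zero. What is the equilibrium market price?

Solve by backward induction. Given q_M, the follower Rigel maximises π_R = (83 - q_M - q_R)q_R - 11q_R.
∂π_R/∂q_R = 72 - q_M - 2q_R = 0 gives the reaction function q_R = (72 - q_M)/2.
Meridian substitutes q_R(q_M) into its own profit: π_M = q_M(83 - q_M - (72 - q_M)/2) - 11q_M = (47 - (1/2)q_M)q_M - 11q_M.
Leader FOC: 36 - q_M = 0, so q_M = 36.
Then q_R = (72 - 36)/2 = 18.
Total output Q = 54, so price P = 83 - 54 = 29.

29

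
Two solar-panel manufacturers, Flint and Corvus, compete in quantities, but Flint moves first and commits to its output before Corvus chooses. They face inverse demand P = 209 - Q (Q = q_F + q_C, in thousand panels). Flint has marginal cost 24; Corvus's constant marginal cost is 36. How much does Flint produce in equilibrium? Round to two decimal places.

Solve by backward induction. Given q_F, the follower Corvus maximises π_C = (209 - q_F - q_C)q_C - 36q_C.
Follower FOC: 173 - q_F - 2q_C = 0, so q_C(q_F) = (173 - q_F)/2.
Flint substitutes q_C(q_F) into its own profit: π_F = q_F(209 - q_F - (173 - q_F)/2) - 24q_F = (245/2 - (1/2)q_F)q_F - 24q_F.
Leader FOC: 197/2 - q_F = 0, so q_F = 197/2.
Then q_C = (173 - 197/2)/2 = 149/4.

98.50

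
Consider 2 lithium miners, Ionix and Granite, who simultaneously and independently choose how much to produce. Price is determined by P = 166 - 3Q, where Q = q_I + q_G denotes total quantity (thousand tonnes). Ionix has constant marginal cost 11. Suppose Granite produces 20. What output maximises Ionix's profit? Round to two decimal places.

15.83

With the rival's output fixed at 20, Ionix's profit is π_I = (166 - 3·20 - 3q_I)q_I - (11q_I) = (106 - 3q_I)q_I - (11q_I).
∂π_I/∂q_I = 95 - 6q_I = 0, so q_I = 95/6.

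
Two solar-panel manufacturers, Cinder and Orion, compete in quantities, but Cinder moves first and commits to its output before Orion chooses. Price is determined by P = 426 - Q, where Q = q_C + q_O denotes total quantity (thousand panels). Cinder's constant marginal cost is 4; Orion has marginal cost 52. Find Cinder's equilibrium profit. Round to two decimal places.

27612.50

Solve by backward induction. Given q_C, the follower Orion maximises π_O = (426 - q_C - q_O)q_O - 52q_O.
∂π_O/∂q_O = 374 - q_C - 2q_O = 0 gives the reaction function q_O = (374 - q_C)/2.
The leader anticipates this reaction. Substituting into P = 426 - Q gives P = 239 - (1/2)q_C, so π_C = (239 - (1/2)q_C)q_C - 4q_C.
Maximising: ∂π_C/∂q_C = 235 - q_C = 0, giving q_C = 235.
Then q_O = (374 - 235)/2 = 139/2.
Price P = 426 - 609/2 = 243/2.
Cinder's profit: (243/2 - 4)·235 = 27612.5000.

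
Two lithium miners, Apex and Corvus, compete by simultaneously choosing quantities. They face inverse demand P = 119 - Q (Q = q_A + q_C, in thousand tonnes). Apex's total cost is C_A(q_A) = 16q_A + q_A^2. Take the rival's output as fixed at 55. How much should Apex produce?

12

With the rival's output fixed at 55, Apex's profit is π_A = (119 - 55 - q_A)q_A - (16q_A + q_A²) = (64 - q_A)q_A - (16q_A + q_A²).
∂π_A/∂q_A = 48 - 4q_A = 0, so q_A = 12.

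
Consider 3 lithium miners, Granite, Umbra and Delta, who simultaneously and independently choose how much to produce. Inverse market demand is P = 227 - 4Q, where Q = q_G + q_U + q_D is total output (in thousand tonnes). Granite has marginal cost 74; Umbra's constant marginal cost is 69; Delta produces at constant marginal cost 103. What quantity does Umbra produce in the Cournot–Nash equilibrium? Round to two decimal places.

12.31

Granite's profit: π_G = (227 - 4Q)q_G - (74q_G). Setting ∂π_G/∂q_G = 0: 153 - 8q_G - 4(q_U + q_D) = 0.
Umbra's first-order condition: 158 - 8q_U - 4(q_G + q_D) = 0.
Delta's first-order condition: 124 - 8q_D - 4(q_G + q_U) = 0.
Summing all 3 equations gives 435 − 16Q = 0, hence Q = 435/16.
Back-substituting: q_G = (153 − 435/4)/4 = 177/16, q_U = (158 − 435/4)/4 = 197/16, q_D = (124 − 435/4)/4 = 61/16.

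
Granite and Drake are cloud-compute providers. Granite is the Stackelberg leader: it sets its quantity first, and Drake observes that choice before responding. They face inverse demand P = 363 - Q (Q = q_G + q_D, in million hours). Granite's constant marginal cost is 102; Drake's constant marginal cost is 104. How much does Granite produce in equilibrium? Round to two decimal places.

The follower Drake best-responds to any q_G: π_D = (363 - Q)q_D - 104q_D.
Setting the follower's marginal profit to zero, 259 - q_G - 2q_D = 0, i.e. q_D = (259 - q_G)/2.
Granite substitutes q_D(q_G) into its own profit: π_G = q_G(363 - q_G - (259 - q_G)/2) - 102q_G = (467/2 - (1/2)q_G)q_G - 102q_G.
The leader's first-order condition 263/2 - q_G = 0 yields q_G = 263/2.
Then q_D = (259 - 263/2)/2 = 255/4.

131.50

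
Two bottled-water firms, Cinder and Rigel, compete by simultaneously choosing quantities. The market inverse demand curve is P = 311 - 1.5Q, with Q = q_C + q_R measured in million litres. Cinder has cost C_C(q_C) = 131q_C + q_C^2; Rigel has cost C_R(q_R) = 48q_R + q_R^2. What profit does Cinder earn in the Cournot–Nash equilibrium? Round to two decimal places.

1234.30

Cinder's profit: π_C = (311 - 1.5Q)q_C - (131q_C + q_C²). Setting ∂π_C/∂q_C = 0: 180 - 5q_C - (3/2)(q_R) = 0.
Rigel's first-order condition: 263 - 5q_R - (3/2)(q_C) = 0.
So q_C = (180 - (3/2)q_R)/5 and q_R = (263 - (3/2)q_C)/5.
Solving the pair: q_C = 22.2198, q_R = 45.9341.
Price P = 311 - (3/2)·(886/13) = 208.7692.
Cinder's profit: 208.7692·22.2198 - 131·22.2198 - 22.2198² = 1234.2966.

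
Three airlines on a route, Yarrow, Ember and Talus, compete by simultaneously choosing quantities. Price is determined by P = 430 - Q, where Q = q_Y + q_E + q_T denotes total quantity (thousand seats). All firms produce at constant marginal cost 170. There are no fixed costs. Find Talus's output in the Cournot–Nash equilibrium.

A representative firm's profit is π_i = q_i(430 - Q) - 170q_i.
First-order condition (treating rivals' output as given): 260 - 2q_i - Σ_{j≠i} q_j = 0.
By symmetry each firm produces the same amount; substituting Σ_{j≠i} q_j = 2q_i yields q_i = 260/4 = 65.

65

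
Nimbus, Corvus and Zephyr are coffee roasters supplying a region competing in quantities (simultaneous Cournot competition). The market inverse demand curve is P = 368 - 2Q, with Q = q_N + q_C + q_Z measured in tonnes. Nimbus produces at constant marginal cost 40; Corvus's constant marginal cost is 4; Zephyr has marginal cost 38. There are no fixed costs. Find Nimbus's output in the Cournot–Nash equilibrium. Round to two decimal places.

36.25

Nimbus's profit: π_N = (368 - 2Q)q_N - (40q_N). Setting ∂π_N/∂q_N = 0: 328 - 4q_N - 2(q_C + q_Z) = 0.
Corvus's first-order condition: 364 - 4q_C - 2(q_N + q_Z) = 0.
Zephyr's first-order condition: 330 - 4q_Z - 2(q_N + q_C) = 0.
Adding the 3 conditions: 1022 − 4Q − 4Q = 0, i.e. Q = 511/4.
Back-substituting: q_N = (328 − 511/2)/2 = 145/4, q_C = (364 − 511/2)/2 = 217/4, q_Z = (330 − 511/2)/2 = 149/4.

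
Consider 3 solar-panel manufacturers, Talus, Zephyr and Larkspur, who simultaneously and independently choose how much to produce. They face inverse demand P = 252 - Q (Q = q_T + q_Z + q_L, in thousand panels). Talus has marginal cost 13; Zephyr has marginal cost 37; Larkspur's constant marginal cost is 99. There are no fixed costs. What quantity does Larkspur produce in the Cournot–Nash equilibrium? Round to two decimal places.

Talus's profit: π_T = (252 - Q)q_T - (13q_T). Setting ∂π_T/∂q_T = 0: 239 - 2q_T - (q_Z + q_L) = 0.
Zephyr's first-order condition: 215 - 2q_Z - (q_T + q_L) = 0.
Larkspur's first-order condition: 153 - 2q_L - (q_T + q_Z) = 0.
Summing all 3 equations gives 607 − 4Q = 0, hence Q = 607/4.
Back-substituting: q_T = (239 − 607/4) = 349/4, q_Z = (215 − 607/4) = 253/4, q_L = (153 − 607/4) = 5/4.

1.25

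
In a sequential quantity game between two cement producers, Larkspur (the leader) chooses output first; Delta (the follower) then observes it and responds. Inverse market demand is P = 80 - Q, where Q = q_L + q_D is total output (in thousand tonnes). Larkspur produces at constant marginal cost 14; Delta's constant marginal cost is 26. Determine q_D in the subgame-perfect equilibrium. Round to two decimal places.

The follower Delta best-responds to any q_L: π_D = (80 - Q)q_D - 26q_D.
Follower FOC: 54 - q_L - 2q_D = 0, so q_D(q_L) = (54 - q_L)/2.
Larkspur substitutes q_D(q_L) into its own profit: π_L = q_L(80 - q_L - (54 - q_L)/2) - 14q_L = (53 - (1/2)q_L)q_L - 14q_L.
The leader's first-order condition 39 - q_L = 0 yields q_L = 39.
Then q_D = (54 - 39)/2 = 15/2.

7.50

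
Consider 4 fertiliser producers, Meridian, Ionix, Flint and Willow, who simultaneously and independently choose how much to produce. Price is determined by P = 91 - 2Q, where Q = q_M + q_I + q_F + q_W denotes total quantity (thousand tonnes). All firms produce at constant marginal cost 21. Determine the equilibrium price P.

35

A representative firm's profit is π_i = q_i(91 - 2Q) - 21q_i.
First-order condition (treating rivals' output as given): 70 - 4q_i - 2·Σ_{j≠i} q_j = 0.
With identical firms every q_j equals q_i, so Σ_{j≠i} q_j = 3q_i and 70 = 10q_i, giving q_i = 7.
Total output Q = 28, so price P = 91 - 2·28 = 35.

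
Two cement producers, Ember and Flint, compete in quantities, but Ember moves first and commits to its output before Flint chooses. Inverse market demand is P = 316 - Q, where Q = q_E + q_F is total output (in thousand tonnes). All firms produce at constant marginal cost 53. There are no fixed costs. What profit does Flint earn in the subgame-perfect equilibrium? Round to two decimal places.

4323.06

Solve by backward induction. Given q_E, the follower Flint maximises π_F = (316 - q_E - q_F)q_F - 53q_F.
Follower FOC: 263 - q_E - 2q_F = 0, so q_F(q_E) = (263 - q_E)/2.
The leader anticipates this reaction. Substituting into P = 316 - Q gives P = 369/2 - (1/2)q_E, so π_E = (369/2 - (1/2)q_E)q_E - 53q_E.
Leader FOC: 263/2 - q_E = 0, so q_E = 263/2.
Then q_F = (263 - 263/2)/2 = 263/4.
Price P = 316 - 789/4 = 475/4.
Flint's profit: (475/4 - 53)·(263/4) = 4323.0625.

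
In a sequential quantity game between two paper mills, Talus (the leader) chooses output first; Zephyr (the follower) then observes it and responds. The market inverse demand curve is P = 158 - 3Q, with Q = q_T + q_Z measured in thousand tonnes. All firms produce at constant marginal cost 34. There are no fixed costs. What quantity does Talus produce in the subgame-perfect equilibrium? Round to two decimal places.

Solve by backward induction. Given q_T, the follower Zephyr maximises π_Z = (158 - 3q_T - 3q_Z)q_Z - 34q_Z.
Setting the follower's marginal profit to zero, 124 - 3q_T - 6q_Z = 0, i.e. q_Z = (124 - 3q_T)/6.
The leader anticipates this reaction. Substituting into P = 158 - 3Q gives P = 96 - (3/2)q_T, so π_T = (96 - (3/2)q_T)q_T - 34q_T.
Leader FOC: 62 - 3q_T = 0, so q_T = 62/3.
Then q_Z = (124 - 3·(62/3))/6 = 31/3.

20.67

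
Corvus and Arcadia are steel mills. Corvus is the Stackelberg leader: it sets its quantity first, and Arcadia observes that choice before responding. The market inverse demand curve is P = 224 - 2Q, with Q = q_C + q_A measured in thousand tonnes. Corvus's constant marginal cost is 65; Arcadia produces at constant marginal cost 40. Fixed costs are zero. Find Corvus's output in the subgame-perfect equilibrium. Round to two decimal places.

Solve by backward induction. Given q_C, the follower Arcadia maximises π_A = (224 - 2q_C - 2q_A)q_A - 40q_A.
∂π_A/∂q_A = 184 - 2q_C - 4q_A = 0 gives the reaction function q_A = (184 - 2q_C)/4.
The leader anticipates this reaction. Substituting into P = 224 - 2Q gives P = 132 - q_C, so π_C = (132 - q_C)q_C - 65q_C.
Maximising: ∂π_C/∂q_C = 67 - 2q_C = 0, giving q_C = 67/2.
Then q_A = (184 - 2·(67/2))/4 = 117/4.

33.50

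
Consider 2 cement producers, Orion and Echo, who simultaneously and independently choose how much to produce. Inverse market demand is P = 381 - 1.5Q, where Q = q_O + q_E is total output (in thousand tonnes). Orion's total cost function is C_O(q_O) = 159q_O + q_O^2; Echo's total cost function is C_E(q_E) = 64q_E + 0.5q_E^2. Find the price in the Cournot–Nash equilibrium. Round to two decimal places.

Orion's profit: π_O = (381 - 1.5Q)q_O - (159q_O + q_O²). Setting ∂π_O/∂q_O = 0: 222 - 5q_O - (3/2)(q_E) = 0.
Echo's profit: π_E = (381 - 1.5Q)q_E - (64q_E + (1/2)q_E²). Setting ∂π_E/∂q_E = 0: 317 - 4q_E - (3/2)(q_O) = 0.
Rearranging gives the reaction functions q_O = (222 - (3/2)q_E)/5 and q_E = (317 - (3/2)q_O)/4.
Substituting one into the other gives q_O = 1650/71 and q_E = 70.5352.
Total output Q = 93.7746, so price P = 381 - (3/2)·93.7746 = 240.3380.

240.34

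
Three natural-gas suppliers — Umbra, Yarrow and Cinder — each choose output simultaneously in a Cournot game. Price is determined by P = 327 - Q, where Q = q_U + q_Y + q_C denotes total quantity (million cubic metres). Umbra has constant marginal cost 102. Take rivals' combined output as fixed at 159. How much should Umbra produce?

With rivals' combined output fixed at 159, Umbra's profit is π_U = (327 - 159 - q_U)q_U - (102q_U) = (168 - q_U)q_U - (102q_U).
∂π_U/∂q_U = 66 - 2q_U = 0, so q_U = 33.

33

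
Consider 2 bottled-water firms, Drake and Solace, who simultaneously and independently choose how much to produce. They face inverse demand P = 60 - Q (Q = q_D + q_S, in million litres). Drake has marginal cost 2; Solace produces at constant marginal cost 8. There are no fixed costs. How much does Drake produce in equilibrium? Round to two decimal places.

Drake's profit: π_D = (60 - Q)q_D - (2q_D). Setting ∂π_D/∂q_D = 0: 58 - 2q_D - (q_S) = 0.
Solace's first-order condition: 52 - 2q_S - (q_D) = 0.
Rearranging gives the reaction functions q_D = (58 - q_S)/2 and q_S = (52 - q_D)/2.
Solving the pair: q_D = 64/3, q_S = 46/3.

21.33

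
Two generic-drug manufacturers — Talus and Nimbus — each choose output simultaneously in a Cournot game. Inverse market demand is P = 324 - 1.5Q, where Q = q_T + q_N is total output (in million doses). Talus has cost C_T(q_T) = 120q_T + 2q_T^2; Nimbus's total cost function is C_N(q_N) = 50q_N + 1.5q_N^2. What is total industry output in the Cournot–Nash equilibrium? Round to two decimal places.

Talus's profit: π_T = (324 - 1.5Q)q_T - (120q_T + 2q_T²). Setting ∂π_T/∂q_T = 0: 204 - 7q_T - (3/2)(q_N) = 0.
Nimbus's profit: π_N = (324 - 1.5Q)q_N - (50q_N + (3/2)q_N²). Setting ∂π_N/∂q_N = 0: 274 - 6q_N - (3/2)(q_T) = 0.
So q_T = (204 - (3/2)q_N)/7 and q_N = (274 - (3/2)q_T)/6.
Substituting one into the other gives q_T = 1084/53 and q_N = 40.5535.
Total output Q = 1084/53 + 40.5535 = 61.0063.

61.01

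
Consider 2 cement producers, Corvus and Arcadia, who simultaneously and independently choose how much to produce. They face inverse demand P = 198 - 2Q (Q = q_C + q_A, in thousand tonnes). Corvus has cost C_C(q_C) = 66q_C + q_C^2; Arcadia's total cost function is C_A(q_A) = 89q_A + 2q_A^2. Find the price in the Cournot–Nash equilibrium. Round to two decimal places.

142.18

Corvus's profit: π_C = (198 - 2Q)q_C - (66q_C + q_C²). Setting ∂π_C/∂q_C = 0: 132 - 6q_C - 2(q_A) = 0.
Arcadia's first-order condition: 109 - 8q_A - 2(q_C) = 0.
Rearranging gives the reaction functions q_C = (132 - 2q_A)/6 and q_A = (109 - 2q_C)/8.
Solving the pair: q_C = 419/22, q_A = 195/22.
Total output Q = 307/11, so price P = 198 - 2·(307/11) = 1564/11.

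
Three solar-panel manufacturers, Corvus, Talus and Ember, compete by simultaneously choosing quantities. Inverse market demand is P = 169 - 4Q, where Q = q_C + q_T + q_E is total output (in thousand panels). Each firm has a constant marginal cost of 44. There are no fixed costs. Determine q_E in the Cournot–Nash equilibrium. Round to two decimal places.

A representative firm's profit is π_i = q_i(169 - 4Q) - 44q_i.
Setting ∂π_i/∂q_i = 0 with rivals' quantities fixed: 125 - 8q_i - 4·Σ_{j≠i} q_j = 0.
By symmetry each firm produces the same amount; substituting Σ_{j≠i} q_j = 2q_i yields q_i = 125/16.

7.81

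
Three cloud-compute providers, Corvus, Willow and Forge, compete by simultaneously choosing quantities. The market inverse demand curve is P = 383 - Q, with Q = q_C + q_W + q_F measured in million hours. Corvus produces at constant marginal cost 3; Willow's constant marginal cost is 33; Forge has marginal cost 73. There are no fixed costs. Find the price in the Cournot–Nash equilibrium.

123

Corvus's profit: π_C = (383 - Q)q_C - (3q_C). Setting ∂π_C/∂q_C = 0: 380 - 2q_C - (q_W + q_F) = 0.
Willow's profit: π_W = (383 - Q)q_W - (33q_W). Setting ∂π_W/∂q_W = 0: 350 - 2q_W - (q_C + q_F) = 0.
Forge's profit: π_F = (383 - Q)q_F - (73q_F). Setting ∂π_F/∂q_F = 0: 310 - 2q_F - (q_C + q_W) = 0.
Summing all 3 equations gives 1040 − 4Q = 0, hence Q = 260.
Back-substituting: q_C = (380 − 260) = 120, q_W = (350 − 260) = 90, q_F = (310 − 260) = 50.
Total output Q = 260, so price P = 383 - 260 = 123.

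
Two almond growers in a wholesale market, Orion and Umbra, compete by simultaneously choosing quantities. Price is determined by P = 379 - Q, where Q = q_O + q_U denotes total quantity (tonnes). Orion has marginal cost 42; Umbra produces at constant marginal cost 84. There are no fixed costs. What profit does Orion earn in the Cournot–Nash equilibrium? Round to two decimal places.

Orion's profit: π_O = (379 - Q)q_O - (42q_O). Setting ∂π_O/∂q_O = 0: 337 - 2q_O - (q_U) = 0.
Umbra's profit: π_U = (379 - Q)q_U - (84q_U). Setting ∂π_U/∂q_U = 0: 295 - 2q_U - (q_O) = 0.
Rearranging gives the reaction functions q_O = (337 - q_U)/2 and q_U = (295 - q_O)/2.
Substituting one into the other gives q_O = 379/3 and q_U = 253/3.
Price P = 379 - 632/3 = 505/3.
Orion's profit: (505/3 - 42)·(379/3) = 15960.1111.

15960.11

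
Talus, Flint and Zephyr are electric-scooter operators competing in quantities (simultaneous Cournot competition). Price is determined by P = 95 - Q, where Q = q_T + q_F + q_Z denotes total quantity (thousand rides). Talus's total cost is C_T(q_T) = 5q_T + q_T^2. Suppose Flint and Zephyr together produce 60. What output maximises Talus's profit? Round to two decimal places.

7.50

With rivals' combined output fixed at 60, Talus's profit is π_T = (95 - 60 - q_T)q_T - (5q_T + q_T²) = (35 - q_T)q_T - (5q_T + q_T²).
∂π_T/∂q_T = 30 - 4q_T = 0, so q_T = 15/2.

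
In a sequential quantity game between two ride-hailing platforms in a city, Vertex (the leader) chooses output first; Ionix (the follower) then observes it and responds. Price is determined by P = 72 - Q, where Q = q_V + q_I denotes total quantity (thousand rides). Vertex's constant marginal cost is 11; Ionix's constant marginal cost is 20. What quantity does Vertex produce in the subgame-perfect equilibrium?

The follower Ionix best-responds to any q_V: π_I = (72 - Q)q_I - 20q_I.
Follower FOC: 52 - q_V - 2q_I = 0, so q_I(q_V) = (52 - q_V)/2.
Vertex substitutes q_I(q_V) into its own profit: π_V = q_V(72 - q_V - (52 - q_V)/2) - 11q_V = (46 - (1/2)q_V)q_V - 11q_V.
The leader's first-order condition 35 - q_V = 0 yields q_V = 35.
Then q_I = (52 - 35)/2 = 17/2.

35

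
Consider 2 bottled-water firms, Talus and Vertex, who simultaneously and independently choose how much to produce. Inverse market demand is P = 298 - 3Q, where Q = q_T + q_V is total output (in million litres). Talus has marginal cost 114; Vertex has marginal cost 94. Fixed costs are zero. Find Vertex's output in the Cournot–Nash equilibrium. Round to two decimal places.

Talus's profit: π_T = (298 - 3Q)q_T - (114q_T). Setting ∂π_T/∂q_T = 0: 184 - 6q_T - 3(q_V) = 0.
Vertex's profit: π_V = (298 - 3Q)q_V - (94q_V). Setting ∂π_V/∂q_V = 0: 204 - 6q_V - 3(q_T) = 0.
Best responses: q_T = (184 - 3q_V)/6, q_V = (204 - 3q_T)/6.
Substituting one into the other gives q_T = 164/9 and q_V = 224/9.

24.89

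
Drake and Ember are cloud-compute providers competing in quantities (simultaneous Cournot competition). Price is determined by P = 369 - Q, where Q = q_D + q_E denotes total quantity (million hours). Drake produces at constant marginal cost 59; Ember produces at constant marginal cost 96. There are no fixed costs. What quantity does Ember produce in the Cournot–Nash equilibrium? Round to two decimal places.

78.67

Drake's profit: π_D = (369 - Q)q_D - (59q_D). Setting ∂π_D/∂q_D = 0: 310 - 2q_D - (q_E) = 0.
Ember's first-order condition: 273 - 2q_E - (q_D) = 0.
So q_D = (310 - q_E)/2 and q_E = (273 - q_D)/2.
Solving the pair: q_D = 347/3, q_E = 236/3.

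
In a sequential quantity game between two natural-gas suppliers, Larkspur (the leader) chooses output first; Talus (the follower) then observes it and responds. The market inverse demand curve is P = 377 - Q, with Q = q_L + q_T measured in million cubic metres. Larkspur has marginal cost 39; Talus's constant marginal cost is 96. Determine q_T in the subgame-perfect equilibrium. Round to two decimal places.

The follower Talus best-responds to any q_L: π_T = (377 - Q)q_T - 96q_T.
Setting the follower's marginal profit to zero, 281 - q_L - 2q_T = 0, i.e. q_T = (281 - q_L)/2.
The leader anticipates this reaction. Substituting into P = 377 - Q gives P = 473/2 - (1/2)q_L, so π_L = (473/2 - (1/2)q_L)q_L - 39q_L.
Maximising: ∂π_L/∂q_L = 395/2 - q_L = 0, giving q_L = 395/2.
Then q_T = (281 - 395/2)/2 = 167/4.

41.75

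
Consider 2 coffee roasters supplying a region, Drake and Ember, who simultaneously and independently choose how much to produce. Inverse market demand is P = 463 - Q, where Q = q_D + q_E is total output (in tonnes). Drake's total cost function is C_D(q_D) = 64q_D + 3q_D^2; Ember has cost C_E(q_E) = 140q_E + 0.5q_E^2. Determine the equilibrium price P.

330

Drake's profit: π_D = (463 - Q)q_D - (64q_D + 3q_D²). Setting ∂π_D/∂q_D = 0: 399 - 8q_D - (q_E) = 0.
Ember's first-order condition: 323 - 3q_E - (q_D) = 0.
Best responses: q_D = (399 - q_E)/8, q_E = (323 - q_D)/3.
Substituting one into the other gives q_D = 38 and q_E = 95.
Total output Q = 133, so price P = 463 - 133 = 330.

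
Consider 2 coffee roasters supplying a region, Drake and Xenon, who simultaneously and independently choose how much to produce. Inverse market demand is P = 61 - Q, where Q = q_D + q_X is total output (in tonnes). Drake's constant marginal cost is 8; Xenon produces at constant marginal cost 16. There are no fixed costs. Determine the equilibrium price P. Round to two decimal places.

28.33

Drake's profit: π_D = (61 - Q)q_D - (8q_D). Setting ∂π_D/∂q_D = 0: 53 - 2q_D - (q_X) = 0.
Xenon's first-order condition: 45 - 2q_X - (q_D) = 0.
So q_D = (53 - q_X)/2 and q_X = (45 - q_D)/2.
Solving the pair: q_D = 61/3, q_X = 37/3.
Total output Q = 98/3, so price P = 61 - 98/3 = 85/3.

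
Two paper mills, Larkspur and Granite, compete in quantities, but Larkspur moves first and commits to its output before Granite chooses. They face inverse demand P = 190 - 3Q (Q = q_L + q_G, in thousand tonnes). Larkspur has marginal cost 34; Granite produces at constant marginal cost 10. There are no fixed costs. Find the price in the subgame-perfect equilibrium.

Solve by backward induction. Given q_L, the follower Granite maximises π_G = (190 - 3q_L - 3q_G)q_G - 10q_G.
Setting the follower's marginal profit to zero, 180 - 3q_L - 6q_G = 0, i.e. q_G = (180 - 3q_L)/6.
The leader anticipates this reaction. Substituting into P = 190 - 3Q gives P = 100 - (3/2)q_L, so π_L = (100 - (3/2)q_L)q_L - 34q_L.
Leader FOC: 66 - 3q_L = 0, so q_L = 22.
Then q_G = (180 - 3·22)/6 = 19.
Total output Q = 41, so price P = 190 - 3·41 = 67.

67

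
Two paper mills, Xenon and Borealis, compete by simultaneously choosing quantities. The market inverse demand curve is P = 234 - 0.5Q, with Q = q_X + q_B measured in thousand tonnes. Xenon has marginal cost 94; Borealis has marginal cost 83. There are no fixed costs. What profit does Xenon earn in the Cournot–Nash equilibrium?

3698

Xenon's profit: π_X = (234 - 0.5Q)q_X - (94q_X). Setting ∂π_X/∂q_X = 0: 140 - q_X - (1/2)(q_B) = 0.
Borealis's first-order condition: 151 - q_B - (1/2)(q_X) = 0.
Best responses: q_X = (140 - (1/2)q_B), q_B = (151 - (1/2)q_X).
Solving the pair: q_X = 86, q_B = 108.
Price P = 234 - (1/2)·194 = 137.
Xenon's profit: (137 - 94)·86 = 3698.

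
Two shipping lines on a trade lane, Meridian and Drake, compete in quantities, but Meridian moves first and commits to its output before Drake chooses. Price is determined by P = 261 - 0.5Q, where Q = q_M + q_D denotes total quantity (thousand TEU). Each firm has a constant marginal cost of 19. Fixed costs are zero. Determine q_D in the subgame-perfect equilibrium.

121

Solve by backward induction. Given q_M, the follower Drake maximises π_D = (261 - (1/2)q_M - (1/2)q_D)q_D - 19q_D.
∂π_D/∂q_D = 242 - (1/2)q_M - q_D = 0 gives the reaction function q_D = (242 - (1/2)q_M).
The leader anticipates this reaction. Substituting into P = 261 - 0.5Q gives P = 140 - (1/4)q_M, so π_M = (140 - (1/4)q_M)q_M - 19q_M.
Leader FOC: 121 - (1/2)q_M = 0, so q_M = 242.
Then q_D = (242 - (1/2)·242) = 121.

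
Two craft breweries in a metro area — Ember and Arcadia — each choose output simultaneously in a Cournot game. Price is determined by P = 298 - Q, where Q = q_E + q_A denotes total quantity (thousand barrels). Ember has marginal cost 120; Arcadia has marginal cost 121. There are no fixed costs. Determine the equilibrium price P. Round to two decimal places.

179.67

Ember's profit: π_E = (298 - Q)q_E - (120q_E). Setting ∂π_E/∂q_E = 0: 178 - 2q_E - (q_A) = 0.
Arcadia's profit: π_A = (298 - Q)q_A - (121q_A). Setting ∂π_A/∂q_A = 0: 177 - 2q_A - (q_E) = 0.
So q_E = (178 - q_A)/2 and q_A = (177 - q_E)/2.
Substituting one into the other gives q_E = 179/3 and q_A = 176/3.
Total output Q = 355/3, so price P = 298 - 355/3 = 539/3.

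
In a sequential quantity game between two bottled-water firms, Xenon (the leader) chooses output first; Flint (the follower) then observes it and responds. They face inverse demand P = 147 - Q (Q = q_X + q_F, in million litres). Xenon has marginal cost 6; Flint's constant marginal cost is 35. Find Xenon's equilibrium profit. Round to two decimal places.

The follower Flint best-responds to any q_X: π_F = (147 - Q)q_F - 35q_F.
∂π_F/∂q_F = 112 - q_X - 2q_F = 0 gives the reaction function q_F = (112 - q_X)/2.
The leader anticipates this reaction. Substituting into P = 147 - Q gives P = 91 - (1/2)q_X, so π_X = (91 - (1/2)q_X)q_X - 6q_X.
Maximising: ∂π_X/∂q_X = 85 - q_X = 0, giving q_X = 85.
Then q_F = (112 - 85)/2 = 27/2.
Price P = 147 - 197/2 = 97/2.
Xenon's profit: (97/2 - 6)·85 = 3612.5000.

3612.50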